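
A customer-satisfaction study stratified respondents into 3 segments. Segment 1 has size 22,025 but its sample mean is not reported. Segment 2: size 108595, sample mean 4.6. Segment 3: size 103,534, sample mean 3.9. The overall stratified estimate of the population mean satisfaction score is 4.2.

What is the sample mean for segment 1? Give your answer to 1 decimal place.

Σ Nₕx̄ₕ = N·μ, so 22025·x̄_1 = 234154·4.2 − (108595·4.6 + 103534·3.9).
= 983446.8 − 903319.6 = 80127.2.
x̄_1 = 80127.2 / 22025 = 3.638... → 3.6.

3.6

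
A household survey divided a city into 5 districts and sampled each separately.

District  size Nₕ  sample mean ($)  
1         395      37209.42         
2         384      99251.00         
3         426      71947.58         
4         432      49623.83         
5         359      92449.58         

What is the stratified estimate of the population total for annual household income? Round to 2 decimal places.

138086667.76

Population total = Σ Nₕ·x̄ₕ (each stratum's size times its mean).
395·37209.42 + 384·99251.00 + 426·71947.58 + 432·49623.83 + 359·92449.58 = 14697720.9 + 38112384 + 30649669.08 + 21437494.56 + 33189399.22 = 138086667.76.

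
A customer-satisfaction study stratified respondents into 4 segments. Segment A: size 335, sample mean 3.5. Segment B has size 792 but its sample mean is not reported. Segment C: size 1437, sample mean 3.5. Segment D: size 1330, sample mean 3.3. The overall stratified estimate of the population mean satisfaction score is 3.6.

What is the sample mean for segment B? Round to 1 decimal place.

Σ Nₕx̄ₕ = N·μ, so 792·x̄_B = 3894·3.6 − (335·3.5 + 1437·3.5 + 1330·3.3).
= 14018.4 − 10591 = 3427.4.
x̄_B = 3427.4 / 792 = 4.328... → 4.3.

4.3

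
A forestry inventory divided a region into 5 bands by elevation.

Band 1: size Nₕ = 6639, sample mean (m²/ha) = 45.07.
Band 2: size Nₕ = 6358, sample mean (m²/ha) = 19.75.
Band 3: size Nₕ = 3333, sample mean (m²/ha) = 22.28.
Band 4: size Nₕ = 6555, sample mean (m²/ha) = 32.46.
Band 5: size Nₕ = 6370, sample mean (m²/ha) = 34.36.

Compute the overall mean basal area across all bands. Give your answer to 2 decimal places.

31.81

N = 29255; weights Wₕ = Nₕ/N = (0.2269, 0.2173, 0.1139, 0.2241, 0.2177).
x̄_st = Σ Wₕ·x̄ₕ = 0.2269·45.07 + 0.2173·19.75 + 0.1139·22.28 + 0.2241·32.46 + 0.2177·34.36 ≈ 31.8133...
→ 31.81.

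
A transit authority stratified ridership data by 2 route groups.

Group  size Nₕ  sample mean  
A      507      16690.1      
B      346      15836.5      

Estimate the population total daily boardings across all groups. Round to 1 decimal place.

13941309.7

A: 507·16690.1 = 8461880.7
B: 346·15836.5 = 5479429
τ̂ = Σ Nₕx̄ₕ = 13941309.7.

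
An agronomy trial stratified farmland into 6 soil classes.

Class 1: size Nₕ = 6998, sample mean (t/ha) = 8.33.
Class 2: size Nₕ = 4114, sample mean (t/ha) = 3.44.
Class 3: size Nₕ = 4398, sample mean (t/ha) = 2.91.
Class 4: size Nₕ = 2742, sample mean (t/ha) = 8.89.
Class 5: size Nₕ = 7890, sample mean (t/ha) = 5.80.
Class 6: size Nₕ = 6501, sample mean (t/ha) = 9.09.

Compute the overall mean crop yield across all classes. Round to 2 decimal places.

6.57

N = 32643; weights Wₕ = Nₕ/N = (0.2144, 0.1260, 0.1347, 0.0840, 0.2417, 0.1992).
x̄_st = Σ Wₕ·x̄ₕ = 0.2144·8.33 + 0.1260·3.44 + 0.1347·2.91 + 0.0840·8.89 + 0.2417·5.80 + 0.1992·9.09 ≈ 6.5704...
→ 6.57.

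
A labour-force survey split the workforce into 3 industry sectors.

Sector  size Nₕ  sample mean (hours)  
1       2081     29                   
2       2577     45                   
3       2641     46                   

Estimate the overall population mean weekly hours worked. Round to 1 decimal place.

40.8

N = 2081 + 2577 + 2641 = 7299.
The stratified mean weights each stratum mean by its population share Nₕ/N.
Σ Nₕx̄ₕ = 2081·29 + 2577·45 + 2641·46 = 60349 + 115965 + 121486 = 297800.
Divide by N: 297800 / 7299 = 40.800... → 40.8.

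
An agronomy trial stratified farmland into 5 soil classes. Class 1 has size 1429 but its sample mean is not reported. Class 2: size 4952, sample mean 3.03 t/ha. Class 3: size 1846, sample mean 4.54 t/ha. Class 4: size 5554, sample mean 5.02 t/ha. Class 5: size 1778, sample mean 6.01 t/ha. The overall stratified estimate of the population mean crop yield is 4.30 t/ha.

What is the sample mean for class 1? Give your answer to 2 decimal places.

Σ Nₕx̄ₕ = N·μ, so 1429·x̄_1 = 15559·4.30 − (4952·3.03 + 1846·4.54 + 5554·5.02 + 1778·6.01).
= 66903.7 − 61952.26 = 4951.44.
x̄_1 = 4951.44 / 1429 = 3.4650... → 3.46.

3.46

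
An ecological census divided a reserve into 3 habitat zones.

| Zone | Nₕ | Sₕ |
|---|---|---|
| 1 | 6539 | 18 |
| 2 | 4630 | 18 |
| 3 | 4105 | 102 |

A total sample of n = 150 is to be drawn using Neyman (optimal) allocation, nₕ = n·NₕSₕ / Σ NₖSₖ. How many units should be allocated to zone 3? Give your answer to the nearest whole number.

Σ NₕSₕ = 6539·18 + 4630·18 + 4105·102 = 619752.
Share for 3: 418710/619752 = 0.67561.
n_3 = 150 × 0.67561 = 101.341... → 101.

101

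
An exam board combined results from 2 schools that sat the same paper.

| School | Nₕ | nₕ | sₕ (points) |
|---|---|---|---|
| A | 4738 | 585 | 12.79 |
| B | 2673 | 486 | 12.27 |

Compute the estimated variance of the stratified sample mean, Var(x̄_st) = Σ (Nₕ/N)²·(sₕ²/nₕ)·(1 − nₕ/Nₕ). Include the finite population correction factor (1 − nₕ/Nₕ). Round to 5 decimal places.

N = 7411. Term for each stratum: Wₕ²sₕ²/nₕ·(1−nₕ/Nₕ).
Var(x̄_st) = 0.10018174 + 0.03297213 = 0.13315387 → 0.13315.

0.13315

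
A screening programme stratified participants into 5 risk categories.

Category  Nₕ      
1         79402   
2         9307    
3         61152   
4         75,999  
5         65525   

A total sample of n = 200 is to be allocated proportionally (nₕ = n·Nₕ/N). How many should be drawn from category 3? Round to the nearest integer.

N = 79402 + 9307 + 61152 + 75999 + 65525 = 291385.
n_3 = 200·61152/291385 = 41.973... → 42.

42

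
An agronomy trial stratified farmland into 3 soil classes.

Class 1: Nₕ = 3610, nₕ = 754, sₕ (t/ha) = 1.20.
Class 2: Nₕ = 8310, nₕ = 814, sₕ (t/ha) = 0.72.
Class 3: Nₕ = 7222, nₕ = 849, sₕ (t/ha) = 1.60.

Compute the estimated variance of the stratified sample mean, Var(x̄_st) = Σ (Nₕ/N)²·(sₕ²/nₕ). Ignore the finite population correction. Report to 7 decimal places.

N = 19142. Term for each stratum: Wₕ²sₕ²/nₕ.
Var(x̄_st) = 0.0000679252 + 0.0001200240 + 0.0004292128 = 0.0006171619 → 0.0006172.

0.0006172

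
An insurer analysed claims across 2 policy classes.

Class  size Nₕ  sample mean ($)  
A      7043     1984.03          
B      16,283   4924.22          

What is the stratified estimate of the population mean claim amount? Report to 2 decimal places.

N = 7043 + 16283 = 23326.
Weight each subgroup mean by Nₕ/N and sum.
Σ Nₕx̄ₕ = 7043·1984.03 + 16283·4924.22 = 13973523.29 + 80181074.26 = 94154597.55.
Divide by N: 94154597.55 / 23326 = 4036.4656... → 4036.47.

4036.47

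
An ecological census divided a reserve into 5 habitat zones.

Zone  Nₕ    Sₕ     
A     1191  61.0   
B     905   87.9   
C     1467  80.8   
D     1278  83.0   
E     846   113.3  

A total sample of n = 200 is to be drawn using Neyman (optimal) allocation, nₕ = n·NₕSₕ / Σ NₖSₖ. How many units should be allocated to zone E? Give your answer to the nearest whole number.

Σ NₕSₕ = 1191·61.0 + 905·87.9 + 1467·80.8 + 1278·83.0 + 846·113.3 = 472659.9.
Share for E: 95851.8/472659.9 = 0.20279.
n_E = 200 × 0.20279 = 40.558... → 41.

41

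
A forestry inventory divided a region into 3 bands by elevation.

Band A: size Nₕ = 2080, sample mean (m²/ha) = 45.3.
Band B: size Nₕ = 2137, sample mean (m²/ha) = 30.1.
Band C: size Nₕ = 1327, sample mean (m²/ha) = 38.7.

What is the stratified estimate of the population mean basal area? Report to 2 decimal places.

37.86

N = 5544; weights Wₕ = Nₕ/N = (0.3752, 0.3855, 0.2394).
x̄_st = Σ Wₕ·x̄ₕ = 0.3752·45.3 + 0.3855·30.1 + 0.2394·38.7 ≈ 37.8612...
→ 37.86.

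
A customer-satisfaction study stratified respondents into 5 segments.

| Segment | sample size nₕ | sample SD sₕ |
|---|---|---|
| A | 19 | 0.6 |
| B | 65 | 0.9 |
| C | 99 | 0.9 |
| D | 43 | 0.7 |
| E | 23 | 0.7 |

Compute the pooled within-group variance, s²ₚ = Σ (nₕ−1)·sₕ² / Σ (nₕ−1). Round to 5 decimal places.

Degrees of freedom: 18 + 64 + 98 + 42 + 22 = 244.
Σ(nₕ−1)sₕ² = 18·0.36 + 64·0.81 + 98·0.81 + 42·0.49 + 22·0.49 = 169.06.
s²ₚ = 169.06 / 244 = 0.6928689... → 0.69287.

0.69287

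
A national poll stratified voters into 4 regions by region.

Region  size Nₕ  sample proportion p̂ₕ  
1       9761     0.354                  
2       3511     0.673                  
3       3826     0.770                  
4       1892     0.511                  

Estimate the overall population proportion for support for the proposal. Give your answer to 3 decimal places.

Wₕ = Nₕ/N with N = 18990: 0.5140, 0.1849, 0.2015, 0.0996.
p̂_st = 0.5140·0.354 + 0.1849·0.673 + 0.2015·0.770 + 0.0996·0.511 ≈ 0.51243... → 0.512.

0.512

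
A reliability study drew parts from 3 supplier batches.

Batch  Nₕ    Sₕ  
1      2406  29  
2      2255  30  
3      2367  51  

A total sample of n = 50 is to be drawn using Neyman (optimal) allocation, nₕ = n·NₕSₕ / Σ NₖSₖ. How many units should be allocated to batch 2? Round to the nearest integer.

13

Σ NₕSₕ = 2406·29 + 2255·30 + 2367·51 = 258141.
Share for 2: 67650/258141 = 0.26207.
n_2 = 50 × 0.26207 = 13.103... → 13.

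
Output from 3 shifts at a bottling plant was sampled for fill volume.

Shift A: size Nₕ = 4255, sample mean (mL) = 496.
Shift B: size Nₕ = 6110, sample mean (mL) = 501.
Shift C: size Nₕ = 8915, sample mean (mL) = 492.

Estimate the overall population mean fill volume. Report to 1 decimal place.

N = 4255 + 6110 + 8915 = 19280.
The stratified mean weights each stratum mean by its population share Nₕ/N.
Σ Nₕx̄ₕ = 4255·496 + 6110·501 + 8915·492 = 2110480 + 3061110 + 4386180 = 9557770.
Divide by N: 9557770 / 19280 = 495.735... → 495.7.

495.7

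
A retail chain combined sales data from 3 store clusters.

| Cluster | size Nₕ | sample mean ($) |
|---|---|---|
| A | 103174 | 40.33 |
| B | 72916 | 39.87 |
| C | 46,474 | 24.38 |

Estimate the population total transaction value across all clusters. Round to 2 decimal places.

8201204.46

Population total = Σ Nₕ·x̄ₕ (each stratum's size times its mean).
103174·40.33 + 72916·39.87 + 46474·24.38 = 4161007.42 + 2907160.92 + 1133036.12 = 8201204.46.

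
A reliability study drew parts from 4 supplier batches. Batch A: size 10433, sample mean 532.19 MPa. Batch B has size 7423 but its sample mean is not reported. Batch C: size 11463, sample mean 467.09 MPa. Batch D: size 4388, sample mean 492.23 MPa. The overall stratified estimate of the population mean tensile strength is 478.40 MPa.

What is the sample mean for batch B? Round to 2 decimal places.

412.09

Σ Nₕx̄ₕ = N·μ, so 7423·x̄_B = 33707·478.40 − (10433·532.19 + 11463·467.09 + 4388·492.23).
= 16125428.8 − 13066496.18 = 3058932.62.
x̄_B = 3058932.62 / 7423 = 412.0885... → 412.09.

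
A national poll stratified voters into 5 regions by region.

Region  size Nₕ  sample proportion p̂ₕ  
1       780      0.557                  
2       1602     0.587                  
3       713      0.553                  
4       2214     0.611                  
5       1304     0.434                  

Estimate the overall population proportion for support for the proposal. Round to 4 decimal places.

N = 780 + 1602 + 713 + 2214 + 1304 = 6613.
Overall proportion = Σ (Nₕ/N)·p̂ₕ.
Σ Nₕp̂ₕ = 434.46 + 940.374 + 394.289 + 1352.754 + 565.936 = 3687.813.
3687.813 / 6613 = 0.557661... → 0.5577.

0.5577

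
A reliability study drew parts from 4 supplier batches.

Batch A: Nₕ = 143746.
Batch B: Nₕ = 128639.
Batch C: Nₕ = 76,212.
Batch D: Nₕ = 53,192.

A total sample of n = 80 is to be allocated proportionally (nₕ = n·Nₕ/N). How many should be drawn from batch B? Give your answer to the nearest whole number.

26

N = 143746 + 128639 + 76212 + 53192 = 401789.
n_B = 80·128639/401789 = 25.613... → 26.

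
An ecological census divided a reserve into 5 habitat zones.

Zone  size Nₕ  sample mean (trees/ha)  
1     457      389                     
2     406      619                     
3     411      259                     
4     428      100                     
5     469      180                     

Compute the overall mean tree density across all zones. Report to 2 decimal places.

N = 2171; weights Wₕ = Nₕ/N = (0.2105, 0.1870, 0.1893, 0.1971, 0.2160).
x̄_st = Σ Wₕ·x̄ₕ = 0.2105·389 + 0.1870·619 + 0.1893·259 + 0.1971·100 + 0.2160·180 ≈ 305.2768...
→ 305.28.

305.28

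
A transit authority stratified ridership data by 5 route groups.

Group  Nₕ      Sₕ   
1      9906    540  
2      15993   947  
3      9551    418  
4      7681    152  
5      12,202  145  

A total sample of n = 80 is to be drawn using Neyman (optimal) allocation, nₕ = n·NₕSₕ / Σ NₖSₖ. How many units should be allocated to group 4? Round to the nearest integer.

3

1: NₕSₕ = 9906·540 = 5349240
2: NₕSₕ = 15993·947 = 15145371
3: NₕSₕ = 9551·418 = 3992318
4: NₕSₕ = 7681·152 = 1167512
5: NₕSₕ = 12202·145 = 1769290
Σ NₕSₕ = 27423731.
n_4 = 80·1167512/27423731 = 3.406... → 3.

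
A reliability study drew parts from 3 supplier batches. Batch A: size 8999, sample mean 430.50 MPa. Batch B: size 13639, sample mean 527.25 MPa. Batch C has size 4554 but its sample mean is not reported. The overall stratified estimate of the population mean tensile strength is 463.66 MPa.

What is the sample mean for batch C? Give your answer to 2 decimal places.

338.74

N = 8999 + 13639 + 4554 = 27192.
Overall total = μ·N = 463.66·27192 = 12607842.72.
Subtract the known strata: 8999·430.50 + 13639·527.25 = 11065232.25.
Remaining total for batch C: 12607842.72 − 11065232.25 = 1542610.47.
Divide by its size: 1542610.47 / 4554 = 338.7375... → 338.74.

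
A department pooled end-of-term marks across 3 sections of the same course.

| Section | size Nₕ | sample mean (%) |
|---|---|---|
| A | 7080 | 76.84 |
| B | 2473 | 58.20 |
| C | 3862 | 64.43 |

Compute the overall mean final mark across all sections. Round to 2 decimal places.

x̄_st = (Σ Nₕx̄ₕ) / (Σ Nₕ) = (7080·76.84 + 2473·58.20 + 3862·64.43) / 13415
= 936784.46 / 13415 = 69.8311... → 69.83.

69.83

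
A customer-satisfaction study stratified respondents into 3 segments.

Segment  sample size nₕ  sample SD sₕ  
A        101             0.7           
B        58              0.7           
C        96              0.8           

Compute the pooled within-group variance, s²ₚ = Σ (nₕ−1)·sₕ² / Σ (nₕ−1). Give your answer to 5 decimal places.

Degrees of freedom: 100 + 57 + 95 = 252.
Σ(nₕ−1)sₕ² = 100·0.49 + 57·0.49 + 95·0.64 = 137.73.
s²ₚ = 137.73 / 252 = 0.5465476... → 0.54655.

0.54655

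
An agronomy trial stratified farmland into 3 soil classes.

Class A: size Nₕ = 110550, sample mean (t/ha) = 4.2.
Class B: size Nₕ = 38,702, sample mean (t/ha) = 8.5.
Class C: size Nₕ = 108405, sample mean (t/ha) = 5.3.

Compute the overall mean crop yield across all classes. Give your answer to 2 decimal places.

x̄_st = (Σ Nₕx̄ₕ) / (Σ Nₕ) = (110550·4.2 + 38702·8.5 + 108405·5.3) / 257657
= 1367823.5 / 257657 = 5.3087... → 5.31.

5.31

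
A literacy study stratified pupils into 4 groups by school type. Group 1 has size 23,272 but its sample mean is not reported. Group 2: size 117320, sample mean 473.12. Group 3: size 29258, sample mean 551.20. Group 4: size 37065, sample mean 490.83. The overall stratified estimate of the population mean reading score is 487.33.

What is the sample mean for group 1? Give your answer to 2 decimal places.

Σ Nₕx̄ₕ = N·μ, so 23272·x̄_1 = 206915·487.33 − (117320·473.12 + 29258·551.20 + 37065·490.83).
= 100835886.95 − 89826061.95 = 11009825.
x̄_1 = 11009825 / 23272 = 473.0932... → 473.09.

473.09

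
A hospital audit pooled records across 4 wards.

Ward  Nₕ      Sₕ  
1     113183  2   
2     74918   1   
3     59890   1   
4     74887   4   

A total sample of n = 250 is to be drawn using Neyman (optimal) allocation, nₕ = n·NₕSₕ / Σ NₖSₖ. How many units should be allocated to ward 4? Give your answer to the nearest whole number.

Σ NₕSₕ = 113183·2 + 74918·1 + 59890·1 + 74887·4 = 660722.
Share for 4: 299548/660722 = 0.45336.
n_4 = 250 × 0.45336 = 113.341... → 113.

113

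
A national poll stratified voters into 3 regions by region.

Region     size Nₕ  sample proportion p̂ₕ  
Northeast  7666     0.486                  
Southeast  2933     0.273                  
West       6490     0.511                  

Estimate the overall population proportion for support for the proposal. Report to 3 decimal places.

0.459

Wₕ = Nₕ/N with N = 17089: 0.4486, 0.1716, 0.3798.
p̂_st = 0.4486·0.486 + 0.1716·0.273 + 0.3798·0.511 ≈ 0.45894... → 0.459.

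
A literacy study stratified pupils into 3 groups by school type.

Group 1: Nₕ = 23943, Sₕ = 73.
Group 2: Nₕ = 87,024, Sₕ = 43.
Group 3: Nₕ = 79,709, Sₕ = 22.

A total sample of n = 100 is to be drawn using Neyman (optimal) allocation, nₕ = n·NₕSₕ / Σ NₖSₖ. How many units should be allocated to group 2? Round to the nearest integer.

52

1: NₕSₕ = 23943·73 = 1747839
2: NₕSₕ = 87024·43 = 3742032
3: NₕSₕ = 79709·22 = 1753598
Σ NₕSₕ = 7243469.
n_2 = 100·3742032/7243469 = 51.661... → 52.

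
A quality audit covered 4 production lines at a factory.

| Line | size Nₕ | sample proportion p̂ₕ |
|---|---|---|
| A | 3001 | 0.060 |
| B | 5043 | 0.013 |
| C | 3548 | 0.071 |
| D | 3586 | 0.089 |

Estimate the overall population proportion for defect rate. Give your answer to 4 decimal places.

Wₕ = Nₕ/N with N = 15178: 0.1977, 0.3323, 0.2338, 0.2363.
p̂_st = 0.1977·0.060 + 0.3323·0.013 + 0.2338·0.071 + 0.2363·0.089 ≈ 0.053807... → 0.0538.

0.0538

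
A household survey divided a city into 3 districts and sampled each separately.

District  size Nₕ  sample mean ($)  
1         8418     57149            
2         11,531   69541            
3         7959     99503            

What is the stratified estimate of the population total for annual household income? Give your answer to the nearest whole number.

2074901930

1: 8418·57149 = 481080282
2: 11531·69541 = 801877271
3: 7959·99503 = 791944377
τ̂ = Σ Nₕx̄ₕ = 2074901930.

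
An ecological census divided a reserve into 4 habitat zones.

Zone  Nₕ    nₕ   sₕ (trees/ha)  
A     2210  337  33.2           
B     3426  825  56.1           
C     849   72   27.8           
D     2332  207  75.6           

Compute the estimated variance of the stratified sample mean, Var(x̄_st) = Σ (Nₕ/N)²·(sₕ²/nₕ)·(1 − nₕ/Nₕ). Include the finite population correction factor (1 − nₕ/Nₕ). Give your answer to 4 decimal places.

2.4625

N = 8817. Term for each stratum: Wₕ²sₕ²/nₕ·(1−nₕ/Nₕ).
Var(x̄_st) = 0.1741545 + 0.4372782 + 0.0910844 + 1.7600258 = 2.4625429 → 2.4625.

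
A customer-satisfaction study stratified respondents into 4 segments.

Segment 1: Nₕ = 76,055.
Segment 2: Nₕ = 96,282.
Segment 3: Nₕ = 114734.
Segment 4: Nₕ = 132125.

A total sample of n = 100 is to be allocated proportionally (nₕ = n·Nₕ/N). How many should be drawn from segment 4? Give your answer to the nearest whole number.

32

Share of segment 4 = 132125/419196 = 0.31519.
Allocate 100 × 0.31519 = 31.519... → 32.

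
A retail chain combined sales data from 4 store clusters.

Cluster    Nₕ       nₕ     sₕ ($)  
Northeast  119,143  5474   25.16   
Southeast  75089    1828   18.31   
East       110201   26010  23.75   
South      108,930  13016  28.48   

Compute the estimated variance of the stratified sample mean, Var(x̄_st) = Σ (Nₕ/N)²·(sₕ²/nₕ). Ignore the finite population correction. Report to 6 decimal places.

N = 413363. Term for each stratum: Wₕ²sₕ²/nₕ.
Var(x̄_st) = 0.009607056 + 0.006051875 + 0.001541327 + 0.004327472 = 0.021527730 → 0.021528.

0.021528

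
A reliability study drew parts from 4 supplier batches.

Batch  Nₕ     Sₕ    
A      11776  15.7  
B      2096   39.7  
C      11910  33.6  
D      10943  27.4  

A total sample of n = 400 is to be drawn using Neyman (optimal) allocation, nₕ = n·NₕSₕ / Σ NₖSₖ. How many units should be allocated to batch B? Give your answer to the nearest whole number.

Σ NₕSₕ = 11776·15.7 + 2096·39.7 + 11910·33.6 + 10943·27.4 = 968108.6.
Share for B: 83211.2/968108.6 = 0.08595.
n_B = 400 × 0.08595 = 34.381... → 34.

34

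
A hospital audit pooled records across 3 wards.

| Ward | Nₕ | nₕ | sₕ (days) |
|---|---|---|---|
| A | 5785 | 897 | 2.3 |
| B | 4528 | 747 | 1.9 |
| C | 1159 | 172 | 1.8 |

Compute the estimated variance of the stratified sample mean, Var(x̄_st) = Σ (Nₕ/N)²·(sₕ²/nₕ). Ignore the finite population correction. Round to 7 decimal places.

N = 11472. Term for each stratum: Wₕ²sₕ²/nₕ.
Var(x̄_st) = 0.0014996561 + 0.0007528720 + 0.0001922672 = 0.0024447953 → 0.0024448.

0.0024448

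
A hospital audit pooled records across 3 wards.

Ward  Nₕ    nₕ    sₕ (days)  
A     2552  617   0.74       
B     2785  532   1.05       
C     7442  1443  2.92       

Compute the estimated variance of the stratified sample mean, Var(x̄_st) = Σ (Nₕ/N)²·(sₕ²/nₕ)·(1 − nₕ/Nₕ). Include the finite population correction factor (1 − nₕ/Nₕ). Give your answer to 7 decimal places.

0.0017218

N = 12779. Term for each stratum: Wₕ²sₕ²/nₕ·(1−nₕ/Nₕ).
Var(x̄_st) = 0.0000268378 + 0.0000796269 + 0.0016153780 = 0.0017218426 → 0.0017218.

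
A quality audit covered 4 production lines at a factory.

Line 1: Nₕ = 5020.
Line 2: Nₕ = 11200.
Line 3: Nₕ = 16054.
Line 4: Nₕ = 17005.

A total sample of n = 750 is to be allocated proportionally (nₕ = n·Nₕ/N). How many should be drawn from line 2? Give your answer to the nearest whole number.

170

Share of line 2 = 11200/49279 = 0.22728.
Allocate 750 × 0.22728 = 170.458... → 170.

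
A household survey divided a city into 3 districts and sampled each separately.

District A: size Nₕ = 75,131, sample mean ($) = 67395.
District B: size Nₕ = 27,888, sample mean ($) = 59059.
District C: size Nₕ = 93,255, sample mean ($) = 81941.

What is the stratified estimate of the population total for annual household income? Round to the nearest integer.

Population total = Σ Nₕ·x̄ₕ (each stratum's size times its mean).
75131·67395 + 27888·59059 + 93255·81941 = 5063453745 + 1647037392 + 7641407955 = 14351899092.

14351899092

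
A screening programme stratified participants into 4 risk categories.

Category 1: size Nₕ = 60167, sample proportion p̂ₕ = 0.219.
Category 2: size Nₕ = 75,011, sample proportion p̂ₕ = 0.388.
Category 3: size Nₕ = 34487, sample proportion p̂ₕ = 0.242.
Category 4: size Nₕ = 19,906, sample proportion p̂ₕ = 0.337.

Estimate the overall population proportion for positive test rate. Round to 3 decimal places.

N = 60167 + 75011 + 34487 + 19906 = 189571.
Overall proportion = Σ (Nₕ/N)·p̂ₕ.
Σ Nₕp̂ₕ = 13176.573 + 29104.268 + 8345.854 + 6708.322 = 57335.017.
57335.017 / 189571 = 0.30245... → 0.302.

0.302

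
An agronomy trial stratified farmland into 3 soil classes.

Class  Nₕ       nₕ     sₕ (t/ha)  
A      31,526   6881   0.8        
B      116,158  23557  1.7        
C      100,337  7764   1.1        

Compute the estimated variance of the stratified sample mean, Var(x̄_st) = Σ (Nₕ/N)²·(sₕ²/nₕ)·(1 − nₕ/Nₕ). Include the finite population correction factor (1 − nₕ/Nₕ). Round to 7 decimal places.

N = 248021; Wₕ = Nₕ/N.
class A: (31526/248021)²·0.8²/6881·(1 − 6881/31526) = 0.0000011748
class B: (116158/248021)²·1.7²/23557·(1 − 23557/116158) = 0.0000214519
class C: (100337/248021)²·1.1²/7764·(1 − 7764/100337) = 0.0000235325
Sum = 0.0000461592 → 0.0000462.

0.0000462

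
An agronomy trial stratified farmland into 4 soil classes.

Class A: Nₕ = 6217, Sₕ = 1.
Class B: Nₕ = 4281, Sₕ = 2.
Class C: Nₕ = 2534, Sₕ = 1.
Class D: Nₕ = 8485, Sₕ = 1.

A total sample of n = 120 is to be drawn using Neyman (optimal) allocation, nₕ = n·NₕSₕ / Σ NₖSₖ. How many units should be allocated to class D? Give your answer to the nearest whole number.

Σ NₕSₕ = 6217·1 + 4281·2 + 2534·1 + 8485·1 = 25798.
Share for D: 8485/25798 = 0.32890.
n_D = 120 × 0.32890 = 39.468... → 39.

39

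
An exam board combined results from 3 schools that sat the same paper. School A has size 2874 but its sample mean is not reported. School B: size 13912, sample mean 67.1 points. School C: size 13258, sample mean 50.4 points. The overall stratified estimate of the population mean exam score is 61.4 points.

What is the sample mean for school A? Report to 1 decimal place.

Σ Nₕx̄ₕ = N·μ, so 2874·x̄_A = 30044·61.4 − (13912·67.1 + 13258·50.4).
= 1844701.6 − 1601698.4 = 243003.2.
x̄_A = 243003.2 / 2874 = 84.552... → 84.6.

84.6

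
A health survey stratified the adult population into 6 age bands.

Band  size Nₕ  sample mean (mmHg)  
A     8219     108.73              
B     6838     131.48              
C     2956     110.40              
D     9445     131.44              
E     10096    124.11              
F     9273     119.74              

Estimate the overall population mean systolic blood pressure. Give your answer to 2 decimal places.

N = 46827; weights Wₕ = Nₕ/N = (0.1755, 0.1460, 0.0631, 0.2017, 0.2156, 0.1980).
x̄_st = Σ Wₕ·x̄ₕ = 0.1755·108.73 + 0.1460·131.48 + 0.0631·110.40 + 0.2017·131.44 + 0.2156·124.11 + 0.1980·119.74 ≈ 122.2344...
→ 122.23.

122.23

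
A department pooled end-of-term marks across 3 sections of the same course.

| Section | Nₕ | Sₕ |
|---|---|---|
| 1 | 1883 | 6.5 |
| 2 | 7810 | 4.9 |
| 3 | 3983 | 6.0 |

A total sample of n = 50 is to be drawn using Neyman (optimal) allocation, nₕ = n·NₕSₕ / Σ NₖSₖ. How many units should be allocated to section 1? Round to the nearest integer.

Σ NₕSₕ = 1883·6.5 + 7810·4.9 + 3983·6.0 = 74406.5.
Share for 1: 12239.5/74406.5 = 0.16450.
n_1 = 50 × 0.16450 = 8.225... → 8.

8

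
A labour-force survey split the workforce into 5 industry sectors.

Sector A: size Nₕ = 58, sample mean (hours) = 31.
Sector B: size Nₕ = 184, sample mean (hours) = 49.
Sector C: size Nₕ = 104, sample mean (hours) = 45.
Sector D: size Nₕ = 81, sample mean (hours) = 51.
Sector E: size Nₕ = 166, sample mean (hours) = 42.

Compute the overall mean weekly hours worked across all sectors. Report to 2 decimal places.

44.85

N = 593; weights Wₕ = Nₕ/N = (0.0978, 0.3103, 0.1754, 0.1366, 0.2799).
x̄_st = Σ Wₕ·x̄ₕ = 0.0978·31 + 0.3103·49 + 0.1754·45 + 0.1366·51 + 0.2799·42 ≈ 44.8516...
→ 44.85.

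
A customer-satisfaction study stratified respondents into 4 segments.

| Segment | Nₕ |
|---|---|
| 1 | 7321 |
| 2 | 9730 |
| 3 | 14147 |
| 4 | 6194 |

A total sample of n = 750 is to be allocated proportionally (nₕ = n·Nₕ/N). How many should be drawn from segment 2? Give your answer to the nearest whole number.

195

Share of segment 2 = 9730/37392 = 0.26022.
Allocate 750 × 0.26022 = 195.162... → 195.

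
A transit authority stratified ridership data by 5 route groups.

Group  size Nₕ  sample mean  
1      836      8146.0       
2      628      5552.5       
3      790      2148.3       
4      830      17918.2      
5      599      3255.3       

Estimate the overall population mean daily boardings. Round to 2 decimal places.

7824.11

N = 3683; weights Wₕ = Nₕ/N = (0.2270, 0.1705, 0.2145, 0.2254, 0.1626).
x̄_st = Σ Wₕ·x̄ₕ = 0.2270·8146.0 + 0.1705·5552.5 + 0.2145·2148.3 + 0.2254·17918.2 + 0.1626·3255.3 ≈ 7824.1145...
→ 7824.11.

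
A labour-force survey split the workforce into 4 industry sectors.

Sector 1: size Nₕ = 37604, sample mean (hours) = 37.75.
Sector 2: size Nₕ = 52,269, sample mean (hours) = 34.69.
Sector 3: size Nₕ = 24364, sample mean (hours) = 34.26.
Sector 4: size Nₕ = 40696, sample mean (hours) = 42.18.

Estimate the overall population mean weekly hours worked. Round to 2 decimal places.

x̄_st = (Σ Nₕx̄ₕ) / (Σ Nₕ) = (37604·37.75 + 52269·34.69 + 24364·34.26 + 40696·42.18) / 154933
= 5784030.53 / 154933 = 37.3325... → 37.33.

37.33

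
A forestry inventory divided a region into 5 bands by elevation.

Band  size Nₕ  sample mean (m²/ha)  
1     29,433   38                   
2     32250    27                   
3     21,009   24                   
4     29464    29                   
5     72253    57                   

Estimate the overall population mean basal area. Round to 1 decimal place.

40.5

N = 184409; weights Wₕ = Nₕ/N = (0.1596, 0.1749, 0.1139, 0.1598, 0.3918).
x̄_st = Σ Wₕ·x̄ₕ = 0.1596·38 + 0.1749·27 + 0.1139·24 + 0.1598·29 + 0.3918·57 ≈ 40.488...
→ 40.5.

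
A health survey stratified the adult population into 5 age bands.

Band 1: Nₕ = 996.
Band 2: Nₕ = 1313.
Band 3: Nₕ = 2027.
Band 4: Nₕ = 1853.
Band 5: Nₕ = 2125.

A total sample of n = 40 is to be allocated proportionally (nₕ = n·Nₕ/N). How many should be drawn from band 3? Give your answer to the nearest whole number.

10

N = 996 + 1313 + 2027 + 1853 + 2125 = 8314.
n_3 = 40·2027/8314 = 9.752... → 10.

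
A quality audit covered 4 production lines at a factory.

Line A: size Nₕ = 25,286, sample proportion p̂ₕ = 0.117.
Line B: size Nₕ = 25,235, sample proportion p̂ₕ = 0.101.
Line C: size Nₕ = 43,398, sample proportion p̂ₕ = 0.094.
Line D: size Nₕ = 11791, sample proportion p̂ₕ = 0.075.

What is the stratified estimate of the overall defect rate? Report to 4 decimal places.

N = 25286 + 25235 + 43398 + 11791 = 105710.
Overall proportion = Σ (Nₕ/N)·p̂ₕ.
Σ Nₕp̂ₕ = 2958.462 + 2548.735 + 4079.412 + 884.325 = 10470.934.
10470.934 / 105710 = 0.099053... → 0.0991.

0.0991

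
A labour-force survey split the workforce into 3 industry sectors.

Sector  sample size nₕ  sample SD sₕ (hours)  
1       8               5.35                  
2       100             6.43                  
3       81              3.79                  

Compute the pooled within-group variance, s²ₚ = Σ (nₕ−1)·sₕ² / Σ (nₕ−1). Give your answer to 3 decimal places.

1: (8−1)·5.35² = 7·28.6225 = 200.3575
2: (100−1)·6.43² = 99·41.3449 = 4093.1451
3: (81−1)·3.79² = 80·14.3641 = 1149.128
Numerator = 5442.6306; denominator = Σ(nₕ−1) = 186.
s²ₚ = 5442.6306/186 = 29.26145... → 29.261.

29.261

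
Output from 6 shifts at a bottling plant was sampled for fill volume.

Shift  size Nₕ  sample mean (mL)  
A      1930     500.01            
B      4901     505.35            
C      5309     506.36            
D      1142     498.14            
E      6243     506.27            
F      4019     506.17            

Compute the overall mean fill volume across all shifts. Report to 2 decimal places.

505.17

N = 23544; weights Wₕ = Nₕ/N = (0.0820, 0.2082, 0.2255, 0.0485, 0.2652, 0.1707).
x̄_st = Σ Wₕ·x̄ₕ = 0.0820·500.01 + 0.2082·505.35 + 0.2255·506.36 + 0.0485·498.14 + 0.2652·506.27 + 0.1707·506.17 ≈ 505.1742...
→ 505.17.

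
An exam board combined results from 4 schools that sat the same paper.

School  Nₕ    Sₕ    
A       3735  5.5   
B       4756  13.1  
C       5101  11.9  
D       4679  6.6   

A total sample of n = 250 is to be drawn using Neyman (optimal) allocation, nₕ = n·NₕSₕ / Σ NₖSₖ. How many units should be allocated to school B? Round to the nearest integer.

A: NₕSₕ = 3735·5.5 = 20542.5
B: NₕSₕ = 4756·13.1 = 62303.6
C: NₕSₕ = 5101·11.9 = 60701.9
D: NₕSₕ = 4679·6.6 = 30881.4
Σ NₕSₕ = 174429.4.
n_B = 250·62303.6/174429.4 = 89.296... → 89.

89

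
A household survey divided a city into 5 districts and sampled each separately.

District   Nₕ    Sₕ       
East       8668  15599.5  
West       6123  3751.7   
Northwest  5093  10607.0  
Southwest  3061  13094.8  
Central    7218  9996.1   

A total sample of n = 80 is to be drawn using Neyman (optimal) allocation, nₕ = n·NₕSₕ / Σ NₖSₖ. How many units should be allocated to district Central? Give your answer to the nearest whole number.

18

Σ NₕSₕ = 8668·15599.5 + 6123·3751.7 + 5093·10607.0 + 3061·13094.8 + 7218·9996.1 = 324444608.7.
Share for Central: 72151849.8/324444608.7 = 0.22239.
n_Central = 80 × 0.22239 = 17.791... → 18.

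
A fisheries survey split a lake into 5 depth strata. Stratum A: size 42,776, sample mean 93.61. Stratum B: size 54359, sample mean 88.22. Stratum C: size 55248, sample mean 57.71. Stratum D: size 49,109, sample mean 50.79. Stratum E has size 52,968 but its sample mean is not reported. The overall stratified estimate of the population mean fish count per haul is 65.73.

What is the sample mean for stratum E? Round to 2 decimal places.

42.35

N = 42776 + 54359 + 55248 + 49109 + 52968 = 254460.
Overall total = μ·N = 65.73·254460 = 16725655.8.
Subtract the known strata: 42776·93.61 + 54359·88.22 + 55248·57.71 + 49109·50.79 = 14482420.53.
Remaining total for stratum E: 16725655.8 − 14482420.53 = 2243235.27.
Divide by its size: 2243235.27 / 52968 = 42.3508... → 42.35.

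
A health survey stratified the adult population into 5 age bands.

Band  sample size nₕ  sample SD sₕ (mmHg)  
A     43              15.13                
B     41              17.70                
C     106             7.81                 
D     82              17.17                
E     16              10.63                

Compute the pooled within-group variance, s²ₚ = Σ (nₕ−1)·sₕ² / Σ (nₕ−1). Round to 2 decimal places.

191.26

Degrees of freedom: 42 + 40 + 105 + 81 + 15 = 283.
Σ(nₕ−1)sₕ² = 42·228.9169 + 40·313.29 + 105·60.9961 + 81·294.8089 + 15·112.9969 = 54125.1747.
s²ₚ = 54125.1747 / 283 = 191.2550... → 191.26.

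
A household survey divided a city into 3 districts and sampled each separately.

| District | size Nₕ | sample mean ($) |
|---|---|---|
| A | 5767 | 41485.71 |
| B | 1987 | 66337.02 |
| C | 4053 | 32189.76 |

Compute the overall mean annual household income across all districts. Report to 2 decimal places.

x̄_st = (Σ Nₕx̄ₕ) / (Σ Nₕ) = (5767·41485.71 + 1987·66337.02 + 4053·32189.76) / 11807
= 501524845.59 / 11807 = 42476.9074... → 42476.91.

42476.91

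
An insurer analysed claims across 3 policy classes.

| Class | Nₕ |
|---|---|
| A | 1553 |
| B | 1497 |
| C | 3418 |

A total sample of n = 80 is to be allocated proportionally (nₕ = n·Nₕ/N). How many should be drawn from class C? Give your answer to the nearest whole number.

42

N = 1553 + 1497 + 3418 = 6468.
n_C = 80·3418/6468 = 42.276... → 42.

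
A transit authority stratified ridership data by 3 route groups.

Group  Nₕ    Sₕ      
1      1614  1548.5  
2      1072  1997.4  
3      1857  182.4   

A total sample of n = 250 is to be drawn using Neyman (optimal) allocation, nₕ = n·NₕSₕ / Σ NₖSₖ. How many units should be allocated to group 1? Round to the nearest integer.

125

1: NₕSₕ = 1614·1548.5 = 2499279
2: NₕSₕ = 1072·1997.4 = 2141212.8
3: NₕSₕ = 1857·182.4 = 338716.8
Σ NₕSₕ = 4979208.6.
n_1 = 250·2499279/4979208.6 = 125.486... → 125.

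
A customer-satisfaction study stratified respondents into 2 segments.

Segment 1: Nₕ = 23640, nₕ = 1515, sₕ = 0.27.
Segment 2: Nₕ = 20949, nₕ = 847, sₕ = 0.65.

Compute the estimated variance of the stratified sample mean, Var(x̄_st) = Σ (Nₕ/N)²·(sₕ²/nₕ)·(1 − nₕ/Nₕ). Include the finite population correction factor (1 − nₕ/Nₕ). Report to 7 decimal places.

0.0001183

N = 44589. Term for each stratum: Wₕ²sₕ²/nₕ·(1−nₕ/Nₕ).
Var(x̄_st) = 0.0000126587 + 0.0001056551 = 0.0001183138 → 0.0001183.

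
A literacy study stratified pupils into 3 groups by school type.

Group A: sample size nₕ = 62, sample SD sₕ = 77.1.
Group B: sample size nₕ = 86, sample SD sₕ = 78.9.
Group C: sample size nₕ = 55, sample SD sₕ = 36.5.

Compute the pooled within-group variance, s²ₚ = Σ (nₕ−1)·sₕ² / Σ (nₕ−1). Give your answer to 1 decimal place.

Degrees of freedom: 61 + 85 + 54 = 200.
Σ(nₕ−1)sₕ² = 61·5944.41 + 85·6225.21 + 54·1332.25 = 963693.36.
s²ₚ = 963693.36 / 200 = 4818.467... → 4818.5.

4818.5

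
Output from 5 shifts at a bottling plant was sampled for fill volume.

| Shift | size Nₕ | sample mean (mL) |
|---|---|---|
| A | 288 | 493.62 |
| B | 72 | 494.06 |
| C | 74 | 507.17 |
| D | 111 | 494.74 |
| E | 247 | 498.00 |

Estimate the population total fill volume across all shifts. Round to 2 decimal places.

393187.60

Population total = Σ Nₕ·x̄ₕ (each stratum's size times its mean).
288·493.62 + 72·494.06 + 74·507.17 + 111·494.74 + 247·498.00 = 142162.56 + 35572.32 + 37530.58 + 54916.14 + 123006 = 393187.60.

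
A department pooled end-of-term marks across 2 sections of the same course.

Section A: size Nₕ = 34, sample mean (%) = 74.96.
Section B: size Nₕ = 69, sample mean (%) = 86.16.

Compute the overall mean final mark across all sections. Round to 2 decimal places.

82.46

N = 103; weights Wₕ = Nₕ/N = (0.3301, 0.6699).
x̄_st = Σ Wₕ·x̄ₕ = 0.3301·74.96 + 0.6699·86.16 ≈ 82.4629...
→ 82.46.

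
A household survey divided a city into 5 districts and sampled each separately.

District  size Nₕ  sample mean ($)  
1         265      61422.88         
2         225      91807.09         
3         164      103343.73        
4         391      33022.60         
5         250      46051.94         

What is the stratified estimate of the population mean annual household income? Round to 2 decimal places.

N = 265 + 225 + 164 + 391 + 250 = 1295.
Weight each subgroup mean by Nₕ/N and sum.
Σ Nₕx̄ₕ = 265·61422.88 + 225·91807.09 + 164·103343.73 + 391·33022.60 + 250·46051.94 = 16277063.2 + 20656595.25 + 16948371.72 + 12911836.6 + 11512985 = 78306851.77.
Divide by N: 78306851.77 / 1295 = 60468.6114... → 60468.61.

60468.61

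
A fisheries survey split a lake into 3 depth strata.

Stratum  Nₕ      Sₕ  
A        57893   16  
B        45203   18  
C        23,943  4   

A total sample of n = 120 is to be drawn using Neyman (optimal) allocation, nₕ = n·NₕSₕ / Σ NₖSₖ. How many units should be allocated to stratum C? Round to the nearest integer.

Σ NₕSₕ = 57893·16 + 45203·18 + 23943·4 = 1835714.
Share for C: 95772/1835714 = 0.05217.
n_C = 120 × 0.05217 = 6.261... → 6.

6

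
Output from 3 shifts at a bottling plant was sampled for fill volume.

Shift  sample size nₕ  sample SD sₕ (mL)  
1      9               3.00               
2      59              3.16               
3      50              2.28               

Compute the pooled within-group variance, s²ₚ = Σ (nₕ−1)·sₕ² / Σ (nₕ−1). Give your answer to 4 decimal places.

7.8773

Degrees of freedom: 8 + 58 + 49 = 115.
Σ(nₕ−1)sₕ² = 8·9 + 58·9.9856 + 49·5.1984 = 905.8864.
s²ₚ = 905.8864 / 115 = 7.877273... → 7.8773.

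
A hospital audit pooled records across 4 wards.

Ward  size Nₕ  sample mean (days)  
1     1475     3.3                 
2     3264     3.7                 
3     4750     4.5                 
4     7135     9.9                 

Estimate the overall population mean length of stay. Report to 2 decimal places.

N = 16624; weights Wₕ = Nₕ/N = (0.0887, 0.1963, 0.2857, 0.4292).
x̄_st = Σ Wₕ·x̄ₕ = 0.0887·3.3 + 0.1963·3.7 + 0.2857·4.5 + 0.4292·9.9 ≈ 6.5541...
→ 6.55.

6.55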